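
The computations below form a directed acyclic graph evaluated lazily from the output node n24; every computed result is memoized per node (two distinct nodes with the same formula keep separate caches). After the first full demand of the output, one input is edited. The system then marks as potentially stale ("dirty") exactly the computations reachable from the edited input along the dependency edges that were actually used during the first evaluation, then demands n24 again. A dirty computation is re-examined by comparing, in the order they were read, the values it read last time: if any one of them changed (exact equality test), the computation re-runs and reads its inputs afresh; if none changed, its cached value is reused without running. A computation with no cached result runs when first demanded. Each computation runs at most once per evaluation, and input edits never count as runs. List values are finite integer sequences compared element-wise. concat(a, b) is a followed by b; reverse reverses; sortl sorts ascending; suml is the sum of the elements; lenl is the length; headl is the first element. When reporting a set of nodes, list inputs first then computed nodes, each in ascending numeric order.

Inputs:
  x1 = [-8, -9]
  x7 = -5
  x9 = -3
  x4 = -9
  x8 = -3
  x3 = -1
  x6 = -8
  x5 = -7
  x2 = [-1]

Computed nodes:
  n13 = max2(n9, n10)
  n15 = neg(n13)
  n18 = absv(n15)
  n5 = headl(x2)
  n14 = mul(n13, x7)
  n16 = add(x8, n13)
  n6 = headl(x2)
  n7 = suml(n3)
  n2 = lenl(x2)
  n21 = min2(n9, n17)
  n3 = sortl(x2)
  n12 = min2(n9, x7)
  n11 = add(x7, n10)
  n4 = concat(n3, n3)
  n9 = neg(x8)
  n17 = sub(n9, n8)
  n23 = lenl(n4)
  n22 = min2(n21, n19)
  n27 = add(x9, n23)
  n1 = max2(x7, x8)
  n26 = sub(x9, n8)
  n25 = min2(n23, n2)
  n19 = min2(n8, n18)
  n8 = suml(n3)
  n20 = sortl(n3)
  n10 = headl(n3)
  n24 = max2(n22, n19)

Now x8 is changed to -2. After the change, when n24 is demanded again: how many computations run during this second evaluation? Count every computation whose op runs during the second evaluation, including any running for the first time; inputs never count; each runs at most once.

8 computations run: n9, n13, n15, n17, n18, n19, n21, n22.
Note where the cutoff bites: n24 is checked, finds nothing changed, and keeps its cache.

First demand of the output computes:
  n3 = sortl([-1]) = [-1]
  n8 = suml([-1]) = -1
  n9 = neg(-3) = 3
  n10 = headl([-1]) = -1
  n13 = max2(3, -1) = 3
  n15 = neg(3) = -3
  n17 = sub(3, -1) = 4
  n18 = absv(-3) = 3
  n19 = min2(-1, 3) = -1
  n21 = min2(3, 4) = 3
  n22 = min2(3, -1) = -1
  n24 = max2(-1, -1) = -1

After the edit, cleaning proceeds:
  n9: a read changed (x8 -3->-2) — executes, giving 2.
  n13: a read changed (n9 3->2) — executes, giving 2.
  n15: a read changed (n13 3->2) — executes, giving -2.
  n17: a read changed (n9 3->2) — executes, giving 3.
  n18: a read changed (n15 -3->-2) — executes, giving 2.
  n19: a read changed (n18 3->2) — executes, giving -1 — identical to its old value.
  n21: a read changed (n9 3->2; n17 4->3) — executes, giving 2.
  n22: a read changed (n21 3->2) — executes, giving -1 — identical to its old value.
  n24: dirty, but its reads are unchanged (n22 unchanged, n19 unchanged); cached -1 stands.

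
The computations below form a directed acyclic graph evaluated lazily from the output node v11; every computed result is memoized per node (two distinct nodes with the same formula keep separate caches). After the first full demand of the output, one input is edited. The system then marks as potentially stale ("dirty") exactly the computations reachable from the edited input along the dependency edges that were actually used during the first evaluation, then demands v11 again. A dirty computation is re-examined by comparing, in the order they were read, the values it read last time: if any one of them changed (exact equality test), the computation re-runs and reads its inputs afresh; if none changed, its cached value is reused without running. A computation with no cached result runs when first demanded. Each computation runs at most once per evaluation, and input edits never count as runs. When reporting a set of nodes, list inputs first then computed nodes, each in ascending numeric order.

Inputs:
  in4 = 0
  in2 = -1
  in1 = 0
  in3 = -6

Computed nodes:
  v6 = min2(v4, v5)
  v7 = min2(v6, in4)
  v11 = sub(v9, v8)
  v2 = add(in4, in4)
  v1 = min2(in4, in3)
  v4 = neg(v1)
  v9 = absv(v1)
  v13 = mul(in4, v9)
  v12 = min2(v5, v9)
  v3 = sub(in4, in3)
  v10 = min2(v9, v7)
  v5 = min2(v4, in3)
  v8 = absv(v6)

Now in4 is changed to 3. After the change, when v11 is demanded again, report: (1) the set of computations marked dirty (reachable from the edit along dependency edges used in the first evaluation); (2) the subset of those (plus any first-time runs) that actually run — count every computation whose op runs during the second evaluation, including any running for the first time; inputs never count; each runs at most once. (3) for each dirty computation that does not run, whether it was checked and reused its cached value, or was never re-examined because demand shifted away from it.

The edit dirties: v1, v4, v5, v6, v8, v9, v11.
1 computations run: v1.
Cache hits after checking: v4, v5, v6, v8, v9, v11.
Note the absorption at v1: it re-runs yet its value is the same, leaving the output's value untouched.

First demand of the output computes:
  v1 = min2(0, -6) = -6
  v4 = neg(-6) = 6
  v5 = min2(6, -6) = -6
  v6 = min2(6, -6) = -6
  v8 = absv(-6) = 6
  v9 = absv(-6) = 6
  v11 = sub(6, 6) = 0

After the edit, cleaning proceeds:
  v1: a read changed (in4 0->3) — executes, giving -6 — identical to its old value.
  v4: dirty, but its reads are unchanged (v1 unchanged); cached 6 stands.
  v5: dirty, but its reads are unchanged (v4 unchanged, in3 unchanged); cached -6 stands.
  v6: dirty, but its reads are unchanged (v4 unchanged, v5 unchanged); cached -6 stands.
  v8: dirty, but its reads are unchanged (v6 unchanged); cached 6 stands.
  v9: dirty, but its reads are unchanged (v1 unchanged); cached 6 stands.
  v11: dirty, but its reads are unchanged (v9 unchanged, v8 unchanged); cached 0 stands.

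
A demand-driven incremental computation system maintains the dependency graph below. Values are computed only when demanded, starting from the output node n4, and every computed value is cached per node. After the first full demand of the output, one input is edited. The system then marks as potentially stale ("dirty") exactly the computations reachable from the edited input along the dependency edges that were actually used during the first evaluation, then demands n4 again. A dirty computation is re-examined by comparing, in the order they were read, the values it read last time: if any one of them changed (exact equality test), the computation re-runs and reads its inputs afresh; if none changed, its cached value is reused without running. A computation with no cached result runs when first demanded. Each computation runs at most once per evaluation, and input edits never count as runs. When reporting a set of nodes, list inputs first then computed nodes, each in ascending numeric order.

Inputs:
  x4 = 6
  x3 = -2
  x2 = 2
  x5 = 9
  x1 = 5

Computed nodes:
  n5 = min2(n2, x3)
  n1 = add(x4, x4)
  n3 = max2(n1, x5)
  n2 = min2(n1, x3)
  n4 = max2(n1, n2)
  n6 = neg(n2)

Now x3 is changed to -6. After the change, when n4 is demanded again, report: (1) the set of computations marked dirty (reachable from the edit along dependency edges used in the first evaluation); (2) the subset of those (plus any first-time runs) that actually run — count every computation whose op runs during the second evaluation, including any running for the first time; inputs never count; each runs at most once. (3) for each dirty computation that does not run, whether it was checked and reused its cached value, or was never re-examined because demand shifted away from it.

Marked dirty: n2, n4.
Computations that run: n2, n4 — 2 in total.
Every dirty computation ran.

First evaluation (everything demanded from the output):
  n1 = add(6, 6) = 12
  n2 = min2(12, -2) = -2
  n4 = max2(12, -2) = 12

Propagation after the edit:
  n2: runs — x3 -2->-6; result -6.
  n4: runs — n2 -2->-6; result 12 (same value as before).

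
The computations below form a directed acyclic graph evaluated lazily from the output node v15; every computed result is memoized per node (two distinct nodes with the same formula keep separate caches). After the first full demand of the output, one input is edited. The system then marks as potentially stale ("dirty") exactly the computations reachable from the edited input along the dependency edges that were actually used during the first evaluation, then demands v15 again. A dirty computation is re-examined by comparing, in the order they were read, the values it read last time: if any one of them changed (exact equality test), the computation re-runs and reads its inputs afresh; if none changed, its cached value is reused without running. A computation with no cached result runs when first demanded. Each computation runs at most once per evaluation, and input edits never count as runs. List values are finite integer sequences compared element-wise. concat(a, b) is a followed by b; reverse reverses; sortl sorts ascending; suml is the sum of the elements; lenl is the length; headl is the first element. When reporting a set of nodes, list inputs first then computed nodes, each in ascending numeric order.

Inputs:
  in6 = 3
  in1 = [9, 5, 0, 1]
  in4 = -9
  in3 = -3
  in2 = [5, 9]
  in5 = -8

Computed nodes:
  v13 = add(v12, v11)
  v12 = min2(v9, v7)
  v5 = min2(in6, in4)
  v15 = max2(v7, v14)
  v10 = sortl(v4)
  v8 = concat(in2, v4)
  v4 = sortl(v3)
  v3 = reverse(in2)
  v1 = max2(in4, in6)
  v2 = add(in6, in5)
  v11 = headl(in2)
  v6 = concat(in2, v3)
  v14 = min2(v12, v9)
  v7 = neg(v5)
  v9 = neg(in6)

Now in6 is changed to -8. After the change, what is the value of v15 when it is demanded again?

First demand of the output computes:
  v5 = min2(3, -9) = -9
  v7 = neg(-9) = 9
  v9 = neg(3) = -3
  v12 = min2(-3, 9) = -3
  v14 = min2(-3, -3) = -3
  v15 = max2(9, -3) = 9

After the edit, cleaning proceeds:
  v5: a read changed (in6 3->-8) — executes, giving -9 — identical to its old value.
  v7: dirty, but its reads are unchanged (v5 unchanged); cached 9 stands.
  v9: a read changed (in6 3->-8) — executes, giving 8.
  v12: a read changed (v9 -3->8) — executes, giving 8.
  v14: a read changed (v12 -3->8; v9 -3->8) — executes, giving 8.
  v15: a read changed (v14 -3->8) — executes, giving 9 — identical to its old value.

Note where the cutoff bites: v7 is checked, finds nothing changed, and keeps its cache.

Demanding v15 again yields 9.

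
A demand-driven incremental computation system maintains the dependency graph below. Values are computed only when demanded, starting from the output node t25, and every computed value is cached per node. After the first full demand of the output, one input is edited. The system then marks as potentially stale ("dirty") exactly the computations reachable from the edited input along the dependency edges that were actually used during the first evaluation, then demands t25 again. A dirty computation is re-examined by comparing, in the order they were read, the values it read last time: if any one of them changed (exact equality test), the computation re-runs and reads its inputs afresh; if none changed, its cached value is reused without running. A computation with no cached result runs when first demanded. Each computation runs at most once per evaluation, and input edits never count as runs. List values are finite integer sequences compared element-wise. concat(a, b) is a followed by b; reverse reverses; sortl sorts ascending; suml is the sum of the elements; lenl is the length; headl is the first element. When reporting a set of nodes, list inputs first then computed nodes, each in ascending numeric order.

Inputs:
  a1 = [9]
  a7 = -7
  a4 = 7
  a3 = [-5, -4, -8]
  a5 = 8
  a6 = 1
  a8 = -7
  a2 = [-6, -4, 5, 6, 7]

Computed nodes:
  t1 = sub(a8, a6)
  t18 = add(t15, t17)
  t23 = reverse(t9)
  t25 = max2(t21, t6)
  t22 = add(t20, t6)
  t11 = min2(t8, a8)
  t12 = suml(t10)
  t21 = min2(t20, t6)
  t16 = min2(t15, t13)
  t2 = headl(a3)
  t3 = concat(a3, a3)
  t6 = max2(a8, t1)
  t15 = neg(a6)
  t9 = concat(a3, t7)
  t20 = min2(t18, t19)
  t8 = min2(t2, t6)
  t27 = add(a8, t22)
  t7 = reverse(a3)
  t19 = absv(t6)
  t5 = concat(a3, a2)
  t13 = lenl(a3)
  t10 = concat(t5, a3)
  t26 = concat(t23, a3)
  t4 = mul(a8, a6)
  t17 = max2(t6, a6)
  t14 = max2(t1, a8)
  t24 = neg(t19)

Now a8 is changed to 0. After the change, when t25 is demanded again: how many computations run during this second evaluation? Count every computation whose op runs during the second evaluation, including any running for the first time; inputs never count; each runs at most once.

First evaluation (everything demanded from the output):
  t1 = sub(-7, 1) = -8
  t6 = max2(-7, -8) = -7
  t15 = neg(1) = -1
  t17 = max2(-7, 1) = 1
  t18 = add(-1, 1) = 0
  t19 = absv(-7) = 7
  t20 = min2(0, 7) = 0
  t21 = min2(0, -7) = -7
  t25 = max2(-7, -7) = -7

Propagation after the edit:
  t1: runs — a8 -7->0; result -1.
  t6: runs — a8 -7->0; t1 -8->-1; result 0.
  t17: runs — t6 -7->0; result 1 (same value as before).
  t18: checked — values it read are unchanged (t15 unchanged, t17 unchanged); reused cached 0 without running.
  t19: runs — t6 -7->0; result 0.
  t20: runs — t19 7->0; result 0 (same value as before).
  t21: runs — t6 -7->0; result 0.
  t25: runs — t21 -7->0; t6 -7->0; result 0.

Key observation: the cutoff stops propagation at t18 — its inputs' values are unchanged, so it reuses its cache.

Computations that run: t1, t6, t17, t19, t20, t21, t25 — 7 in total.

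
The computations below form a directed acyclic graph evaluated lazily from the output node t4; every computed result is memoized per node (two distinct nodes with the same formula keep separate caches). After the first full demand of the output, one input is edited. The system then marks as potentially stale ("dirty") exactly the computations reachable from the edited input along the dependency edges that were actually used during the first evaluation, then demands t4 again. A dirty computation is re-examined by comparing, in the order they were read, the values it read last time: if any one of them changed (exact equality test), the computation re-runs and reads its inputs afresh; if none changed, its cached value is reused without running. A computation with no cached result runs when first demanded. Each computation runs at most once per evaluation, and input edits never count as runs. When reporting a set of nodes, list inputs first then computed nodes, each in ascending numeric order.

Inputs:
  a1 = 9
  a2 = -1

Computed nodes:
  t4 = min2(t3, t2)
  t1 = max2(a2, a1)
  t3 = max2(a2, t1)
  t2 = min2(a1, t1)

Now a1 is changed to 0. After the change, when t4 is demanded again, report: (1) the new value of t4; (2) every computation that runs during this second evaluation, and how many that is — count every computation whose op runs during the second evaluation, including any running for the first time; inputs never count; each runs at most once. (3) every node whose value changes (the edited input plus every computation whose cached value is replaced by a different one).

First demand of the output computes:
  t1 = max2(-1, 9) = 9
  t2 = min2(9, 9) = 9
  t3 = max2(-1, 9) = 9
  t4 = min2(9, 9) = 9

After the edit, cleaning proceeds:
  t1: a read changed (a1 9->0) — executes, giving 0.
  t2: a read changed (a1 9->0; t1 9->0) — executes, giving 0.
  t3: a read changed (t1 9->0) — executes, giving 0.
  t4: a read changed (t3 9->0; t2 9->0) — executes, giving 0.

Demanding t4 again yields 0.
4 computations run: t1, t2, t3, t4.
The nodes whose values change: a1, t1, t2, t3, t4.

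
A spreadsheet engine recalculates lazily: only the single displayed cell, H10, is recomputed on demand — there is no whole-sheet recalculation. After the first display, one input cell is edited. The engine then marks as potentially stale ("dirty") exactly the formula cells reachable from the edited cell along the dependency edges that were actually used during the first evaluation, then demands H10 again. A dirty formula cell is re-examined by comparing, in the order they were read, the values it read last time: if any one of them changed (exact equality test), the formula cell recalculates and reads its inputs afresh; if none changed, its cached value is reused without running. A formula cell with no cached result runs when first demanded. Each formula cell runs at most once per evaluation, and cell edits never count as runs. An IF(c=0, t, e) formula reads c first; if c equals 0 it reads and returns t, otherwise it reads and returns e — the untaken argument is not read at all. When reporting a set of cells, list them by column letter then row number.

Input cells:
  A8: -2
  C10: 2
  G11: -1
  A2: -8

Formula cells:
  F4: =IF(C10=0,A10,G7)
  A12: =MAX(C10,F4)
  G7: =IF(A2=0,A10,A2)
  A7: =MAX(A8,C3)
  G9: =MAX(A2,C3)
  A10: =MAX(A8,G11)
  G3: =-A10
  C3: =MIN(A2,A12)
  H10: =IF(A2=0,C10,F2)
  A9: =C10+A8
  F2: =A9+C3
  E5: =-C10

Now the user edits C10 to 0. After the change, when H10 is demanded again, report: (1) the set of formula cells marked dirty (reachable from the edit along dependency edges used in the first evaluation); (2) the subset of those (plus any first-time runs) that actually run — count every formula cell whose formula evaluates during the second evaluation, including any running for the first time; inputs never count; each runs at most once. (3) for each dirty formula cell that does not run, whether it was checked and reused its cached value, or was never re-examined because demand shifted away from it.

First evaluation (everything demanded from the output):
  A9 = 2 + -2 = 0
  G7 = IF(A2=0: A2=-8 -> else branch A2) = -8
  F4 = IF(C10=0: C10=2 -> else branch G7) = -8
  A12 = MAX(2, -8) = 2
  C3 = MIN(-8, 2) = -8
  F2 = 0 + -8 = -8
  H10 = IF(A2=0: A2=-8 -> else branch F2) = -8

Propagation after the edit:
  A9: runs — C10 2->0; result -2.
  A10: demanded for the first time — runs, produces -1.
  F4: runs — C10 2->0; result -1.
  A12: runs — C10 2->0; F4 -8->-1; result 0.
  C3: runs — A12 2->0; result -8 (same value as before).
  F2: runs — A9 0->-2; result -10.
  H10: runs — F2 -8->-10; result -10.

Key observation: a condition flipped, so demand reaches new nodes — A10 runs for the first time.

Marked dirty: A9, A12, C3, F2, F4, H10.
Formula cells that run: A9, A10, A12, C3, F2, F4, H10 — 7 in total.
Every dirty formula cell ran.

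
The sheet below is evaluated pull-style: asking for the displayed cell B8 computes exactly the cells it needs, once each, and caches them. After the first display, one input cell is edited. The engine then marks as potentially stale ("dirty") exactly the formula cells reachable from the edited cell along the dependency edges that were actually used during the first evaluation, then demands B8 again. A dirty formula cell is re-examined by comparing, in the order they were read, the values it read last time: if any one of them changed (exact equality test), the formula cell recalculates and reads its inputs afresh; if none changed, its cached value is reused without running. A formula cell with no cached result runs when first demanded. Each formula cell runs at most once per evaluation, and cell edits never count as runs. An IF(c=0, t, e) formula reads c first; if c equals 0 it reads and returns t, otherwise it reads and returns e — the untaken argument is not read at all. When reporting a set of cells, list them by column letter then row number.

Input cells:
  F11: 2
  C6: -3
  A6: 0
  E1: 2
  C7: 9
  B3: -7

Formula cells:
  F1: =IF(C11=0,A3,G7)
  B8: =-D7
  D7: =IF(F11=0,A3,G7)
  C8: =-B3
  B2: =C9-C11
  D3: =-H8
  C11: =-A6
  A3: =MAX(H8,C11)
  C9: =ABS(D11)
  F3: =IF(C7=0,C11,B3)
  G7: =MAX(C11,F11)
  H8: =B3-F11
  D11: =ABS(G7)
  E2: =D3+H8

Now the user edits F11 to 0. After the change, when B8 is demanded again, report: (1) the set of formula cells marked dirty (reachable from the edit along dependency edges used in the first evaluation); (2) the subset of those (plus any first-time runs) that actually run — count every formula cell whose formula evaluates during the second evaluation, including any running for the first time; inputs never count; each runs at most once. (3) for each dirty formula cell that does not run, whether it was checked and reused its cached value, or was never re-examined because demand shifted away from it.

First demand of the output computes:
  C11 = -(0) = 0
  G7 = MAX(0, 2) = 2
  D7 = IF(F11=0: F11=2 -> else branch G7) = 2
  B8 = -(2) = -2

After the edit, cleaning proceeds:
  G7: stays stale; no demand reaches it after the flip.
  H8: had never run; runs now, result -7.
  A3: had never run; runs now, result 0.
  D7: a read changed (F11 2->0) — executes, giving 0.
  B8: a read changed (D7 2->0) — executes, giving 0.

Note the branch switch — demand abandons G7, which is never re-examined.

The edit dirties: B8, D7, G7.
4 formula cells run: A3, B8, D7, H8.
Unvisited dirty nodes (no longer demanded): G7.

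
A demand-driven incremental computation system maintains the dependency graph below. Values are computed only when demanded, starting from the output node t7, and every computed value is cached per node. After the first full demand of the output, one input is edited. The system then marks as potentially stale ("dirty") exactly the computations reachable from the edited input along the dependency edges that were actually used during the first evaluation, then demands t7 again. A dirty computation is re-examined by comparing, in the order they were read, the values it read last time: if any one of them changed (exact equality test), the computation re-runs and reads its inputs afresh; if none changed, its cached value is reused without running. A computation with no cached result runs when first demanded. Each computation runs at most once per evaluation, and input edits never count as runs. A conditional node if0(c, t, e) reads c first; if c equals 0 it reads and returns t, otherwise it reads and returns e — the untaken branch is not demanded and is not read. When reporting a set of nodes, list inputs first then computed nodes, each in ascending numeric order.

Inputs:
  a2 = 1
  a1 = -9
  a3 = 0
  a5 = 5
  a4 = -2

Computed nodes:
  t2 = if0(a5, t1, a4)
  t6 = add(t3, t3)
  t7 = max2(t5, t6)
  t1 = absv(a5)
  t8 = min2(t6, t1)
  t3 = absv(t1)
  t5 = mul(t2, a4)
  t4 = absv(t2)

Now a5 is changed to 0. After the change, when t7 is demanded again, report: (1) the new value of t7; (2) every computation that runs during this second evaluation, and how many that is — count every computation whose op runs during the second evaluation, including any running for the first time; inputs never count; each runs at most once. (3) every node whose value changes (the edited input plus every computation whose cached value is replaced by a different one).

First evaluation (everything demanded from the output):
  t1 = absv(5) = 5
  t2 = if0(a5=5 -> else branch a4) = -2
  t3 = absv(5) = 5
  t5 = mul(-2, -2) = 4
  t6 = add(5, 5) = 10
  t7 = max2(4, 10) = 10

Propagation after the edit:
  t1: runs — a5 5->0; result 0.
  t2: runs — a5 5->0; result 0.
  t3: runs — t1 5->0; result 0.
  t5: runs — t2 -2->0; result 0.
  t6: runs — t3 5->0; t3 5->0; result 0.
  t7: runs — t5 4->0; t6 10->0; result 0.

New value of t7: 0.
Computations that run: t1, t2, t3, t5, t6, t7 — 6 in total.
Values that change: a5, t1, t2, t3, t5, t6, t7.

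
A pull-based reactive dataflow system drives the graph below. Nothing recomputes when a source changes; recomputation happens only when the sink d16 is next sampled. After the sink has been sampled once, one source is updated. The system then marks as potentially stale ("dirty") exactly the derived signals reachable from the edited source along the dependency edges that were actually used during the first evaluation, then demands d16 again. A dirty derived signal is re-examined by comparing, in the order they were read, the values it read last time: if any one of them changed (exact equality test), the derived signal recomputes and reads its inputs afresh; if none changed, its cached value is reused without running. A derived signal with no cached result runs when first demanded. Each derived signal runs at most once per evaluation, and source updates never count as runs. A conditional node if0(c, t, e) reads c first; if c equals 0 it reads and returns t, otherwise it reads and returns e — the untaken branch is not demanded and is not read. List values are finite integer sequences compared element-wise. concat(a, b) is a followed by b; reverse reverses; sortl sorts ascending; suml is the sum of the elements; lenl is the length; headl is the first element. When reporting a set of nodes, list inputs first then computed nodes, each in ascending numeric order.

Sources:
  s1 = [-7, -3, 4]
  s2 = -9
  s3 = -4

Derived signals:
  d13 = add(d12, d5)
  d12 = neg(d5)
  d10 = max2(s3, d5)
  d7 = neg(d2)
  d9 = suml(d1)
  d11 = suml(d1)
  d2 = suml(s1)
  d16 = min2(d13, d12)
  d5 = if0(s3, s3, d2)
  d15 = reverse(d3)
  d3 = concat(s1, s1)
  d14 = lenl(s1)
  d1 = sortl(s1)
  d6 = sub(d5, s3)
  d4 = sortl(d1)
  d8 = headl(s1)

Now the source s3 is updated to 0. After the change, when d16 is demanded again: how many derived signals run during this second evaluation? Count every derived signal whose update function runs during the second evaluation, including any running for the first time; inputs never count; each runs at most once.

Derived signals that run: d5, d12, d13, d16 — 4 in total.

First evaluation (everything demanded from the output):
  d2 = suml([-7, -3, 4]) = -6
  d5 = if0(s3=-4 -> else branch d2) = -6
  d12 = neg(-6) = 6
  d13 = add(6, -6) = 0
  d16 = min2(0, 6) = 0

Propagation after the edit:
  d5: runs — s3 -4->0; result 0.
  d12: runs — d5 -6->0; result 0.
  d13: runs — d12 6->0; d5 -6->0; result 0 (same value as before).
  d16: runs — d12 6->0; result 0 (same value as before).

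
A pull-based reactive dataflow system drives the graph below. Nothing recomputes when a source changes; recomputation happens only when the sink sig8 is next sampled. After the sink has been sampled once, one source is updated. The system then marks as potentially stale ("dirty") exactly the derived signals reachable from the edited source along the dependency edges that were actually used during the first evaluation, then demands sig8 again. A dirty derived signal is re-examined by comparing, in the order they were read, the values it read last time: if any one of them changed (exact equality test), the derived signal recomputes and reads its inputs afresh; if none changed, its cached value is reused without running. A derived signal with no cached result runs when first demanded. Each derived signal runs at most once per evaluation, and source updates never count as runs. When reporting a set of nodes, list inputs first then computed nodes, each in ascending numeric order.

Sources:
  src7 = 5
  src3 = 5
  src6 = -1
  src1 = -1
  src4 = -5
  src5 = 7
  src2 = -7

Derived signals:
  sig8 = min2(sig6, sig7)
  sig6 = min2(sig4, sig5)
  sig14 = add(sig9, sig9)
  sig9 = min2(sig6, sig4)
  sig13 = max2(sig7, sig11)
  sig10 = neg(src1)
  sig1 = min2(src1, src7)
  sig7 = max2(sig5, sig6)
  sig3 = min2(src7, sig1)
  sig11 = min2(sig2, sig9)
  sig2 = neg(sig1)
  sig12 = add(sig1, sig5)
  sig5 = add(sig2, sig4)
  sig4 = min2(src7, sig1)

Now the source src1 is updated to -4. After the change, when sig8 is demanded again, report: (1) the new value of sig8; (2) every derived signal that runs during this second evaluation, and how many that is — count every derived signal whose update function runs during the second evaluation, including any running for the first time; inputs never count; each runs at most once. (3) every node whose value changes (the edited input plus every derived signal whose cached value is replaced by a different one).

First evaluation (everything demanded from the output):
  sig1 = min2(-1, 5) = -1
  sig2 = neg(-1) = 1
  sig4 = min2(5, -1) = -1
  sig5 = add(1, -1) = 0
  sig6 = min2(-1, 0) = -1
  sig7 = max2(0, -1) = 0
  sig8 = min2(-1, 0) = -1

Propagation after the edit:
  sig1: runs — src1 -1->-4; result -4.
  sig2: runs — sig1 -1->-4; result 4.
  sig4: runs — sig1 -1->-4; result -4.
  sig5: runs — sig2 1->4; sig4 -1->-4; result 0 (same value as before).
  sig6: runs — sig4 -1->-4; result -4.
  sig7: runs — sig6 -1->-4; result 0 (same value as before).
  sig8: runs — sig6 -1->-4; result -4.

New value of sig8: -4.
Derived signals that run: sig1, sig2, sig4, sig5, sig6, sig7, sig8 — 7 in total.
Values that change: src1, sig1, sig2, sig4, sig6, sig8.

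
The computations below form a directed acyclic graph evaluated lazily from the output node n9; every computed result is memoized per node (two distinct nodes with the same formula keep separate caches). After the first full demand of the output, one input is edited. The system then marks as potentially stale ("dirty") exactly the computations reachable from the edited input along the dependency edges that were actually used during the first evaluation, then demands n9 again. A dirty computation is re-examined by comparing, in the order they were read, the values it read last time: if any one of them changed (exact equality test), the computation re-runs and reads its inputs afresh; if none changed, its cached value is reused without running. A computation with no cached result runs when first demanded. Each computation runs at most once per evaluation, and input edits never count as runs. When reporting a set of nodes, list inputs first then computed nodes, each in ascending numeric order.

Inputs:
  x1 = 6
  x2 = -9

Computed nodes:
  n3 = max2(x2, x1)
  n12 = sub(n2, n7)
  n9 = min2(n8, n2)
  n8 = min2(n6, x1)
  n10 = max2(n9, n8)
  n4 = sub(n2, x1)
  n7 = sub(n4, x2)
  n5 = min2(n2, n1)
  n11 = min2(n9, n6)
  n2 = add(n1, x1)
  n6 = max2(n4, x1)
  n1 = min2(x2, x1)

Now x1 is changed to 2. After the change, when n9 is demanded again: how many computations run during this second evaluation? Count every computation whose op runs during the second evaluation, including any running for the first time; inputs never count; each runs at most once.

First demand of the output computes:
  n1 = min2(-9, 6) = -9
  n2 = add(-9, 6) = -3
  n4 = sub(-3, 6) = -9
  n6 = max2(-9, 6) = 6
  n8 = min2(6, 6) = 6
  n9 = min2(6, -3) = -3

After the edit, cleaning proceeds:
  n1: a read changed (x1 6->2) — executes, giving -9 — identical to its old value.
  n2: a read changed (x1 6->2) — executes, giving -7.
  n4: a read changed (n2 -3->-7; x1 6->2) — executes, giving -9 — identical to its old value.
  n6: a read changed (x1 6->2) — executes, giving 2.
  n8: a read changed (n6 6->2; x1 6->2) — executes, giving 2.
  n9: a read changed (n8 6->2; n2 -3->-7) — executes, giving -7.

6 computations run: n1, n2, n4, n6, n8, n9.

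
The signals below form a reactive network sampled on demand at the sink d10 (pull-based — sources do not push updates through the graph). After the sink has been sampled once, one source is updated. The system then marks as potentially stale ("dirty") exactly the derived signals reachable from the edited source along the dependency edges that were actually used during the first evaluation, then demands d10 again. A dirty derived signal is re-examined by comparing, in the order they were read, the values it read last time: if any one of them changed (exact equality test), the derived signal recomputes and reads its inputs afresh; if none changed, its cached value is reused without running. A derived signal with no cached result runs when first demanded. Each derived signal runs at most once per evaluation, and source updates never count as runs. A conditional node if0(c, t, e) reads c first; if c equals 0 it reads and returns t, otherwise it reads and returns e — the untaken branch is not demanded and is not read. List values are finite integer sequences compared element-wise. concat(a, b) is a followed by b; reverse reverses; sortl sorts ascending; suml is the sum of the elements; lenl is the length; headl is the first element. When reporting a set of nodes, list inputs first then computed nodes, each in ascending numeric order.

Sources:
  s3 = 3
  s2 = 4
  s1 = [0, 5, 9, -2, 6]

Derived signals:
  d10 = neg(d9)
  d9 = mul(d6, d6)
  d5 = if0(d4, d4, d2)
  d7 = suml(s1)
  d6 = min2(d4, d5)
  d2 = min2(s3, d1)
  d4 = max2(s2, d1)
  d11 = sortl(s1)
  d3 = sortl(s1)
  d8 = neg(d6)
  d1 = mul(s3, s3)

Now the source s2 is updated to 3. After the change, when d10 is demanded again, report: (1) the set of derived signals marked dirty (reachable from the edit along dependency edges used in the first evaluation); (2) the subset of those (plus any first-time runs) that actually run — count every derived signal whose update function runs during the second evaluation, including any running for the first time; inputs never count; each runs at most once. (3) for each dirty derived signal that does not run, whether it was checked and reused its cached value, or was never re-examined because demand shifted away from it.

Initial pass — values computed on the first demand:
  d1 = mul(3, 3) = 9
  d2 = min2(3, 9) = 3
  d4 = max2(4, 9) = 9
  d5 = if0(d4=9 -> else branch d2) = 3
  d6 = min2(9, 3) = 3
  d9 = mul(3, 3) = 9
  d10 = neg(9) = -9

Second demand — change propagation:
  d4: re-runs because s2 4->3; new result 9 (unchanged).
  d5: re-examined; everything it read last time is the same (d4 unchanged, d2 unchanged) — cache 3 kept, no run.
  d6: re-examined; everything it read last time is the same (d4 unchanged, d5 unchanged) — cache 3 kept, no run.
  d9: re-examined; everything it read last time is the same (d6 unchanged, d6 unchanged) — cache 9 kept, no run.
  d10: re-examined; everything it read last time is the same (d9 unchanged) — cache -9 kept, no run.

The important point: d4 recomputes to an identical value, and the output ends up unchanged.

Dirty set: d4, d5, d6, d9, d10.
Run set: d4 (1 run).
Re-examined without running (cache reused): d5, d6, d9, d10.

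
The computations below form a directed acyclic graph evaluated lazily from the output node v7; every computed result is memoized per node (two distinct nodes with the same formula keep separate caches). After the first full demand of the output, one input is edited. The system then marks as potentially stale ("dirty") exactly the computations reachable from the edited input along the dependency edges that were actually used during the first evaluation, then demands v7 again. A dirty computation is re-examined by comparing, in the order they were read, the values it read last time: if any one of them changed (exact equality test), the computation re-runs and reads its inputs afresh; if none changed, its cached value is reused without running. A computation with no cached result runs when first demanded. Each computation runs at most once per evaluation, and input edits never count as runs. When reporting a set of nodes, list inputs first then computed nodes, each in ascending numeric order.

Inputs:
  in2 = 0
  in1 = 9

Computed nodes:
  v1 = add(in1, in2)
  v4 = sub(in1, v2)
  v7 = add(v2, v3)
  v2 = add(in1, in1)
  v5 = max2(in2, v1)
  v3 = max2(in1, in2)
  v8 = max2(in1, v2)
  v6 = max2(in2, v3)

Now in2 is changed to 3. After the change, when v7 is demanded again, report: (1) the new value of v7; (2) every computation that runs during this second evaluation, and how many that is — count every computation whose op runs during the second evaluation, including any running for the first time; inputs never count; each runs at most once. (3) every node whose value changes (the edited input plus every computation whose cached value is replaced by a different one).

First demand of the output computes:
  v2 = add(9, 9) = 18
  v3 = max2(9, 0) = 9
  v7 = add(18, 9) = 27

After the edit, cleaning proceeds:
  v3: a read changed (in2 0->3) — executes, giving 9 — identical to its old value.
  v7: dirty, but its reads are unchanged (v2 unchanged, v3 unchanged); cached 27 stands.

Note the absorption at v3: it re-runs yet its value is the same, leaving the output's value untouched.

Demanding v7 again yields 27.
1 computations run: v3.
The nodes whose values change: in2.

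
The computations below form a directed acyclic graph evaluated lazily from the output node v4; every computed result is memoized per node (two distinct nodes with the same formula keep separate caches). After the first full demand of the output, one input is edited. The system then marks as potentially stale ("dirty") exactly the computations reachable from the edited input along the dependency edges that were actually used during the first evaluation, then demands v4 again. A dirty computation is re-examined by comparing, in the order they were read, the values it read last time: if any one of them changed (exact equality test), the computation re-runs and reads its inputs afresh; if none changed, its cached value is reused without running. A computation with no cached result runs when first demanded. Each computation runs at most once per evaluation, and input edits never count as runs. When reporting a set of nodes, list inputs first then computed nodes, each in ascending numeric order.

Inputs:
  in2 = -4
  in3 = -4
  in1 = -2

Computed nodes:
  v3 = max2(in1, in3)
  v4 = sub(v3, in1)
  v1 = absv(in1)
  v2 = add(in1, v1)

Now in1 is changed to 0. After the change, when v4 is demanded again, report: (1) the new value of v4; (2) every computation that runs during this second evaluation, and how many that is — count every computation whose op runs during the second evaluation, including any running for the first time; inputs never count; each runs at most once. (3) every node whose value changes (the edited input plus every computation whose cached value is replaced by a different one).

First demand of the output computes:
  v3 = max2(-2, -4) = -2
  v4 = sub(-2, -2) = 0

After the edit, cleaning proceeds:
  v3: a read changed (in1 -2->0) — executes, giving 0.
  v4: a read changed (v3 -2->0; in1 -2->0) — executes, giving 0 — identical to its old value.

Demanding v4 again yields 0.
2 computations run: v3, v4.
The nodes whose values change: in1, v3.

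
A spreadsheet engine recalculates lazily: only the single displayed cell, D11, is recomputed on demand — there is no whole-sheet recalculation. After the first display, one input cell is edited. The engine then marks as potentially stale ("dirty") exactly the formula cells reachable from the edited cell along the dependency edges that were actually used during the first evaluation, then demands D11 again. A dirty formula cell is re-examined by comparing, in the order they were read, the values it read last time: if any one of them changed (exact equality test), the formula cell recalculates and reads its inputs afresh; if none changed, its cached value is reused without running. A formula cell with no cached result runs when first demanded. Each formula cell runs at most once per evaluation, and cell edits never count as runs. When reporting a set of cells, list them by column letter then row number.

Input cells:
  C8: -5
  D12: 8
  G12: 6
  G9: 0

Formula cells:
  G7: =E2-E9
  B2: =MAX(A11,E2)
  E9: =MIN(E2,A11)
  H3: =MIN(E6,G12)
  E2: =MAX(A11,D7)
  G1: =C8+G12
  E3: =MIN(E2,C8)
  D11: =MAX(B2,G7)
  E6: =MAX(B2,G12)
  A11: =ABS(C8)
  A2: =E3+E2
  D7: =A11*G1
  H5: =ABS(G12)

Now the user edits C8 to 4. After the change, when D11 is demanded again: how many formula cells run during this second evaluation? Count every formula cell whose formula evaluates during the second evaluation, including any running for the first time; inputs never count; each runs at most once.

Formula cells that run: A11, B2, D7, D11, E2, E9, G1, G7 — 8 in total.

First evaluation (everything demanded from the output):
  A11 = ABS(-5) = 5
  G1 = -5 + 6 = 1
  D7 = 5 * 1 = 5
  E2 = MAX(5, 5) = 5
  B2 = MAX(5, 5) = 5
  E9 = MIN(5, 5) = 5
  G7 = 5 - 5 = 0
  D11 = MAX(5, 0) = 5

Propagation after the edit:
  A11: runs — C8 -5->4; result 4.
  G1: runs — C8 -5->4; result 10.
  D7: runs — A11 5->4; G1 1->10; result 40.
  E2: runs — A11 5->4; D7 5->40; result 40.
  B2: runs — A11 5->4; E2 5->40; result 40.
  E9: runs — E2 5->40; A11 5->4; result 4.
  G7: runs — E2 5->40; E9 5->4; result 36.
  D11: runs — B2 5->40; G7 0->36; result 40.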